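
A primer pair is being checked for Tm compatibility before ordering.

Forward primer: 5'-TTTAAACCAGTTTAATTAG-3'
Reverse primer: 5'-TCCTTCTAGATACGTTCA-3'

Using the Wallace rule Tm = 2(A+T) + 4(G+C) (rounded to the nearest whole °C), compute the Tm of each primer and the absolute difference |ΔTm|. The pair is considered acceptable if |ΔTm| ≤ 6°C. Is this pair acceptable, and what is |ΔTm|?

|ΔTm| = 4°C; the pair is acceptable.

Forward: A=7 T=8 G=2 C=2 → Tm = 2·15 + 4·4 = 46°C.
Reverse: A=4 T=7 G=2 C=5 → Tm = 2·11 + 4·7 = 50°C.
|ΔTm| = |46 − 50| = 4°C, ≤ 6°C.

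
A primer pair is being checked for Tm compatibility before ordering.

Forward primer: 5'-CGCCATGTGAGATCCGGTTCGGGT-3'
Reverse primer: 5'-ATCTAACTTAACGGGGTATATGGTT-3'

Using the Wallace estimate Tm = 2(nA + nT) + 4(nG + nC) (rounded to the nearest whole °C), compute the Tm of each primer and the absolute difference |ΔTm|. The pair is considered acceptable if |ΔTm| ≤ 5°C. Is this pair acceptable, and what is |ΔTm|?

|ΔTm| = 10°C; the pair is not acceptable.

Forward: A=3 T=6 G=9 C=6 → Tm = 2·9 + 4·15 = 78°C.
Reverse: A=7 T=9 G=6 C=3 → Tm = 2·16 + 4·9 = 68°C.
|ΔTm| = |78 − 68| = 10°C, > 5°C.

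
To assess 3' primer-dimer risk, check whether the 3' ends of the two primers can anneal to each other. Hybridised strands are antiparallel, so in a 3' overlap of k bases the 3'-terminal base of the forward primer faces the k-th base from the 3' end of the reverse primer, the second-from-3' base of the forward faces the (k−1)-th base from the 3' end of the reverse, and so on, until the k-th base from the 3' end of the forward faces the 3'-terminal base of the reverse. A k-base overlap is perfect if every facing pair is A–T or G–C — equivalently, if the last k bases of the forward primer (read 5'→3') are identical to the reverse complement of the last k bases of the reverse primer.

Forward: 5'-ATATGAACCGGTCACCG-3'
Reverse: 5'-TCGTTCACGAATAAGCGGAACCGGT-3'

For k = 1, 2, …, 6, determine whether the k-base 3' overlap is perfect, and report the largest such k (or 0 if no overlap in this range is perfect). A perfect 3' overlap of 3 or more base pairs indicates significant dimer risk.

Longest perfect overlap: 4 complementary base pairs; significant dimer risk (threshold 3).

Last 6 bases (5'→3') — forward …TCACCG, reverse …ACCGGT.
Reverse complement of the reverse primer's last 6 bases: ACCGGT; its first k bases are the reverse complement of the reverse primer's last k bases, so a perfect k-base overlap needs the forward primer's last k bases to equal them.
Comparing (forward last k vs required): k=1: G vs A ✗; k=2: CG vs AC ✗; k=3: CCG vs ACC ✗; k=4: ACCG vs ACCG ✓; k=5: CACCG vs ACCGG ✗; k=6: TCACCG vs ACCGGT ✗.
Only k = 4 is perfect, so the longest perfect 3' overlap is 4.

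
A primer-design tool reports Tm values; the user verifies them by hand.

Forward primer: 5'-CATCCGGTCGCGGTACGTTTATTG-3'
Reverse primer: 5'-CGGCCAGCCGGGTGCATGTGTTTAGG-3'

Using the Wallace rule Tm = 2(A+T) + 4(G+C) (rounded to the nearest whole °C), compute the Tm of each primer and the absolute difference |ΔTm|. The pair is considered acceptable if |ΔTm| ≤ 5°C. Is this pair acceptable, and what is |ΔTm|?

Forward: A=3 T=8 G=7 C=6 → Tm = 2·11 + 4·13 = 74°C.
Reverse: A=3 T=6 G=11 C=6 → Tm = 2·9 + 4·17 = 86°C.
|ΔTm| = |74 − 86| = 12°C, > 5°C.

|ΔTm| = 12°C; the pair is not acceptable.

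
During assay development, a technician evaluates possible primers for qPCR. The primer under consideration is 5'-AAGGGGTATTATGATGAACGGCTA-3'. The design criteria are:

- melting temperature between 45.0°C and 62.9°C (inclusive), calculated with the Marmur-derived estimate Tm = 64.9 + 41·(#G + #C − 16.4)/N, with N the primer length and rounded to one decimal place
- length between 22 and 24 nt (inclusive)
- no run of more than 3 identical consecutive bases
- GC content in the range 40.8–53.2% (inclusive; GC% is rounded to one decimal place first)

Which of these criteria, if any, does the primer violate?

Fails: homopolymer run.

Base counts: A=8, T=6, G=8, C=2 (length 24).
Tm: Tm = 64.9 + 41·(10 − 16.4)/24 = 54.0°C ✓
length: length 24 ✓
homopolymer run: longest run = 4, exceeds 3 ✗
GC content: GC 10/24 = 41.7% ✓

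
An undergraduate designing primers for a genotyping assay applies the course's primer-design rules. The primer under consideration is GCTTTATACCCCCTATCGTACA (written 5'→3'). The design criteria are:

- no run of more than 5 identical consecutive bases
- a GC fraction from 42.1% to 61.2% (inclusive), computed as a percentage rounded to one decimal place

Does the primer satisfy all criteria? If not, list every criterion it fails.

Base counts: A=5, T=7, G=2, C=8 (length 22).
homopolymer run: longest run = 5 ✓
GC content: GC 10/22 = 45.5% ✓

Meets all criteria.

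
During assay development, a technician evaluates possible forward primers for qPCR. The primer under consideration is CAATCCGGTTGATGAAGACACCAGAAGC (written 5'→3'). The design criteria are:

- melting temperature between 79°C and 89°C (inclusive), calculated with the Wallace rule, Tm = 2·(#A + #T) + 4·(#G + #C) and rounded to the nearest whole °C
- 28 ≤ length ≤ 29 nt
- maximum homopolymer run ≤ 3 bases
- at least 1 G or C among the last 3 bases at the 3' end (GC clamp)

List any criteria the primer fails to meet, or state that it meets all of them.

Base counts: A=10, T=4, G=7, C=7 (length 28).
Tm: Tm = 2·14 + 4·14 = 84°C ✓
length: length 28 ✓
homopolymer run: longest run = 2 ✓
GC clamp: 3' end AGC has 2 G/C ✓

Meets all criteria.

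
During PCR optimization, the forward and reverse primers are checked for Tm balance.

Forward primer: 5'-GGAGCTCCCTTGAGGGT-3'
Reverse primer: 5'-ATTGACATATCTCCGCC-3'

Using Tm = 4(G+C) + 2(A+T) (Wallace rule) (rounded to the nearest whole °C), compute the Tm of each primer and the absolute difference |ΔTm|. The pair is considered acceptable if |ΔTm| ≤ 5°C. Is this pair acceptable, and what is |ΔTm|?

Forward: A=2 T=4 G=7 C=4 → Tm = 2·6 + 4·11 = 56°C.
Reverse: A=4 T=5 G=2 C=6 → Tm = 2·9 + 4·8 = 50°C.
|ΔTm| = |56 − 50| = 6°C, > 5°C.

|ΔTm| = 6°C; the pair is not acceptable.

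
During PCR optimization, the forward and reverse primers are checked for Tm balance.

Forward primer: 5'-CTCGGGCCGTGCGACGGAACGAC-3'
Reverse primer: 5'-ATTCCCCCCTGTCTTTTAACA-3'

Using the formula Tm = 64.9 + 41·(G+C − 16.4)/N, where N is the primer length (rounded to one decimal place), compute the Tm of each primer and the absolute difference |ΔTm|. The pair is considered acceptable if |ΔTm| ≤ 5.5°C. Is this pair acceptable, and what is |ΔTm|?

|ΔTm| = 15.5°C; the pair is not acceptable.

Forward: G+C = 17, N = 23 → Tm = 64.9 + 41·(17 − 16.4)/23 = 66.0°C.
Reverse: G+C = 9, N = 21 → Tm = 64.9 + 41·(9 − 16.4)/21 = 50.5°C.
|ΔTm| = |66.0 − 50.5| = 15.5°C, > 5.5°C.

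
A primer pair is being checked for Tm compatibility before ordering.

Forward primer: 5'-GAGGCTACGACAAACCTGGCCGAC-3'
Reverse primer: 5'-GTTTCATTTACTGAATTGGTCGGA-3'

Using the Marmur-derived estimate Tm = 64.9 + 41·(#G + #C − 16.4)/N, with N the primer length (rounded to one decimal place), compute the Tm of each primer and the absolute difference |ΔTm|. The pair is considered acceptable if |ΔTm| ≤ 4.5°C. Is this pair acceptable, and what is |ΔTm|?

|ΔTm| = 10.2°C; the pair is not acceptable.

Forward: G+C = 15, N = 24 → Tm = 64.9 + 41·(15 − 16.4)/24 = 62.5°C.
Reverse: G+C = 9, N = 24 → Tm = 64.9 + 41·(9 − 16.4)/24 = 52.3°C.
|ΔTm| = |62.5 − 52.3| = 10.2°C, > 4.5°C.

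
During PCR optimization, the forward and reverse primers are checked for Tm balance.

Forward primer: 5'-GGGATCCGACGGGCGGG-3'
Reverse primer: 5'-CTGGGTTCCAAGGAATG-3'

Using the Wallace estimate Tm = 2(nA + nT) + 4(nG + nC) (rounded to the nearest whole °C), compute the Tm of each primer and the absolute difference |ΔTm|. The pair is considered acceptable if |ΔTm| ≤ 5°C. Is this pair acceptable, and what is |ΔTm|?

|ΔTm| = 10°C; the pair is not acceptable.

Forward: A=2 T=1 G=10 C=4 → Tm = 2·3 + 4·14 = 62°C.
Reverse: A=4 T=4 G=6 C=3 → Tm = 2·8 + 4·9 = 52°C.
|ΔTm| = |62 − 52| = 10°C, > 5°C.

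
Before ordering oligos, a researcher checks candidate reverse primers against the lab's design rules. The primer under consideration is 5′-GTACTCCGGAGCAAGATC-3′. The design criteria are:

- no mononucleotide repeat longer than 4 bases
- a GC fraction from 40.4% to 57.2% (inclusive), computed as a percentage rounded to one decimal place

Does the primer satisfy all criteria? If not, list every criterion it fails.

Base counts: A=5, T=3, G=5, C=5 (length 18).
homopolymer run: longest run = 2 ✓
GC content: GC 10/18 = 55.6% ✓

Meets all criteria.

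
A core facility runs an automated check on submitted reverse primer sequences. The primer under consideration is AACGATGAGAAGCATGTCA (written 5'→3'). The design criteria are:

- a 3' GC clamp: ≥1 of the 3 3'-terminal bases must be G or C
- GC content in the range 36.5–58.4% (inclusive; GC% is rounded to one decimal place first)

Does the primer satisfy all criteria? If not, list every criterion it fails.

Base counts: A=8, T=3, G=5, C=3 (length 19).
GC clamp: 3' end TCA has 1 G/C ✓
GC content: GC 8/19 = 42.1% ✓

Meets all criteria.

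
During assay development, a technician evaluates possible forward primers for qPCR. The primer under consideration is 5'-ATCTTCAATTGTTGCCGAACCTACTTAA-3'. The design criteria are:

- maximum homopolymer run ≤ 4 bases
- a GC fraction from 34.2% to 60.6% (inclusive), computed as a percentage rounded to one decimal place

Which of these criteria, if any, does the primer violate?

Meets all criteria.

Base counts: A=8, T=10, G=3, C=7 (length 28).
homopolymer run: longest run = 2 ✓
GC content: GC 10/28 = 35.7% ✓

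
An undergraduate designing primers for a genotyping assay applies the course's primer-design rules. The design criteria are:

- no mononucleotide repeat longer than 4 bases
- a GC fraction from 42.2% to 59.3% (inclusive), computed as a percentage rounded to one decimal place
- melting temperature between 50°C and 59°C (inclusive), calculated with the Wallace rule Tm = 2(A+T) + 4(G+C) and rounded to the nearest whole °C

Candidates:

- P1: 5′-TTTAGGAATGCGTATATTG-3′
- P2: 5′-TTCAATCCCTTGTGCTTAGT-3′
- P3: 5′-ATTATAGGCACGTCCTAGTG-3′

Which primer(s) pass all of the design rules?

P1 (19 nt, A=5 T=8 G=5 C=1): longest run = 3 ✓; GC 6/19 = 31.6%, outside 42.2–59.3% ✗; Tm = 2·13 + 4·6 = 50°C ✓ — fails.
P2 (20 nt, A=3 T=9 G=3 C=5): longest run = 3 ✓; GC 8/20 = 40.0%, outside 42.2–59.3% ✗; Tm = 2·12 + 4·8 = 56°C ✓ — fails.
P3 (20 nt, A=5 T=6 G=5 C=4): longest run = 2 ✓; GC 9/20 = 45.0% ✓; Tm = 2·11 + 4·9 = 58°C ✓ — passes.

P3 only.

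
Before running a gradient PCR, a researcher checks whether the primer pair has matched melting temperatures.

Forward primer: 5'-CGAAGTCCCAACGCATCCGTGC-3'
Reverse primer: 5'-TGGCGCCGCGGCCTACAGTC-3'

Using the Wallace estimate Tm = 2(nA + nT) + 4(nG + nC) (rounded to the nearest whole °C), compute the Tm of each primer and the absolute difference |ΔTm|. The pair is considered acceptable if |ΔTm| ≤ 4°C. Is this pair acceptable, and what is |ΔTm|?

Forward: A=5 T=3 G=5 C=9 → Tm = 2·8 + 4·14 = 72°C.
Reverse: A=2 T=3 G=7 C=8 → Tm = 2·5 + 4·15 = 70°C.
|ΔTm| = |72 − 70| = 2°C, ≤ 4°C.

|ΔTm| = 2°C; the pair is acceptable.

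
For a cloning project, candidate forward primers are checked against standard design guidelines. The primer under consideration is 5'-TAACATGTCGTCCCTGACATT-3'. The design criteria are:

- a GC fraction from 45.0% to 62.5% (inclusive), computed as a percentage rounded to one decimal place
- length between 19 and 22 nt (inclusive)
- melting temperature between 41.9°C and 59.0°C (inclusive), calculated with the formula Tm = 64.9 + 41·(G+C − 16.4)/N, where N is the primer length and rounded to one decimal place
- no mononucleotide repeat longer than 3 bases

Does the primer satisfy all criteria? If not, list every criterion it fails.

Fails: GC content.

Base counts: A=5, T=7, G=3, C=6 (length 21).
GC content: GC 9/21 = 42.9%, outside 45.0–62.5% ✗
length: length 21 ✓
Tm: Tm = 64.9 + 41·(9 − 16.4)/21 = 50.5°C ✓
homopolymer run: longest run = 3 ✓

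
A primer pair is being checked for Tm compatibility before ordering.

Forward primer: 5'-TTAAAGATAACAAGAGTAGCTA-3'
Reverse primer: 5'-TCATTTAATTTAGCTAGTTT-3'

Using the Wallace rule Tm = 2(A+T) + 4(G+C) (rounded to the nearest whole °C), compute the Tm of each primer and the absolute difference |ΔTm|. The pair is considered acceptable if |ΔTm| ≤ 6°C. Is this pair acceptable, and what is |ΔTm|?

|ΔTm| = 8°C; the pair is not acceptable.

Forward: A=11 T=5 G=4 C=2 → Tm = 2·16 + 4·6 = 56°C.
Reverse: A=5 T=11 G=2 C=2 → Tm = 2·16 + 4·4 = 48°C.
|ΔTm| = |56 − 48| = 8°C, > 6°C.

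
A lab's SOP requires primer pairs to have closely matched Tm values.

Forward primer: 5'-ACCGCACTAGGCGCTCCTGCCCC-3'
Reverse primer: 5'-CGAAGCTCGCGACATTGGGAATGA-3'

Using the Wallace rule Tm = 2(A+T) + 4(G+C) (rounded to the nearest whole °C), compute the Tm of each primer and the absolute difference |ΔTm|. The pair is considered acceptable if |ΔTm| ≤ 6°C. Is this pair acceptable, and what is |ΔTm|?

Forward: A=3 T=3 G=5 C=12 → Tm = 2·6 + 4·17 = 80°C.
Reverse: A=7 T=4 G=8 C=5 → Tm = 2·11 + 4·13 = 74°C.
|ΔTm| = |80 − 74| = 6°C, ≤ 6°C.

|ΔTm| = 6°C; the pair is acceptable.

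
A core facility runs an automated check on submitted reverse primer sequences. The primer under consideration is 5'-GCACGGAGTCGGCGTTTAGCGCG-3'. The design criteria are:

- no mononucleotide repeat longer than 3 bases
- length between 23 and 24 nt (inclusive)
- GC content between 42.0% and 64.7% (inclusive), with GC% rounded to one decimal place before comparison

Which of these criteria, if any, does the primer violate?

Fails: GC content.

Base counts: A=3, T=4, G=10, C=6 (length 23).
homopolymer run: longest run = 3 ✓
length: length 23 ✓
GC content: GC 16/23 = 69.6%, outside 42.0–64.7% ✗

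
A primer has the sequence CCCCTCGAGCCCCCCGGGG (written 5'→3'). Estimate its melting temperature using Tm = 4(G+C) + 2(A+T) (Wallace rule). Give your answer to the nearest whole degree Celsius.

72°C

Base counts: A=1, T=1, G=6, C=11 (length 19).
Tm = 2·(1+1) + 4·(6+11) = 2·2 + 4·17 = 4 + 68 = 72°C.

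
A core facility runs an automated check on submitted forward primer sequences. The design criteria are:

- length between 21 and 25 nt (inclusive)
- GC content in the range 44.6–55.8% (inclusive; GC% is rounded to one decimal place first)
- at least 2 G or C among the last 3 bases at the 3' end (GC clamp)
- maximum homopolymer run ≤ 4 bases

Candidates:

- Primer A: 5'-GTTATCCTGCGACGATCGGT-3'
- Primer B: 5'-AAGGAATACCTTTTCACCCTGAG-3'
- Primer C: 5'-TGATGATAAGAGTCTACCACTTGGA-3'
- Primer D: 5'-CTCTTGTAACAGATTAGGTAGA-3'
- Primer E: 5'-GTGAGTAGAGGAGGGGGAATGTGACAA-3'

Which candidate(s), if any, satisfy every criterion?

Primer A (20 nt, A=3 T=6 G=6 C=5): length 20, outside 21–25 ✗; GC 11/20 = 55.0% ✓; 3' end GGT has 2 G/C ✓; longest run = 2 ✓ — fails.
Primer B (23 nt, A=7 T=6 G=4 C=6): length 23 ✓; GC 10/23 = 43.5%, outside 44.6–55.8% ✗; 3' end GAG has 2 G/C ✓; longest run = 4 ✓ — fails.
Primer C (25 nt, A=8 T=7 G=6 C=4): length 25 ✓; GC 10/25 = 40.0%, outside 44.6–55.8% ✗; 3' end GGA has 2 G/C ✓; longest run = 2 ✓ — fails.
Primer D (22 nt, A=7 T=7 G=5 C=3): length 22 ✓; GC 8/22 = 36.4%, outside 44.6–55.8% ✗; 3' end AGA has 1 G/C, need ≥2 ✗; longest run = 2 ✓ — fails.
Primer E (27 nt, A=9 T=4 G=13 C=1): length 27, outside 21–25 ✗; GC 14/27 = 51.9% ✓; 3' end CAA has 1 G/C, need ≥2 ✗; longest run = 5, exceeds 4 ✗ — fails.

None of the candidates satisfy all criteria.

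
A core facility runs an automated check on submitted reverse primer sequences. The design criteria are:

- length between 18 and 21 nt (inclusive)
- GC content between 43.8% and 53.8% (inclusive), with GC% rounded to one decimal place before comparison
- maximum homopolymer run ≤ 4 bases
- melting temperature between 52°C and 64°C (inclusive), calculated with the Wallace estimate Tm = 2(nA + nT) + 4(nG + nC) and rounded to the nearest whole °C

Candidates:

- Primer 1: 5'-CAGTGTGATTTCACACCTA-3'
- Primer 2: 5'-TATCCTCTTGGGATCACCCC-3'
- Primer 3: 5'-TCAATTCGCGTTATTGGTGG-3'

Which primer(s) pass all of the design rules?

Primer 1 (19 nt, A=5 T=6 G=3 C=5): length 19 ✓; GC 8/19 = 42.1%, outside 43.8–53.8% ✗; longest run = 3 ✓; Tm = 2·11 + 4·8 = 54°C ✓ — fails.
Primer 2 (20 nt, A=3 T=6 G=3 C=8): length 20 ✓; GC 11/20 = 55.0%, outside 43.8–53.8% ✗; longest run = 4 ✓; Tm = 2·9 + 4·11 = 62°C ✓ — fails.
Primer 3 (20 nt, A=3 T=8 G=6 C=3): length 20 ✓; GC 9/20 = 45.0% ✓; longest run = 2 ✓; Tm = 2·11 + 4·9 = 58°C ✓ — passes.

Primer 3 only.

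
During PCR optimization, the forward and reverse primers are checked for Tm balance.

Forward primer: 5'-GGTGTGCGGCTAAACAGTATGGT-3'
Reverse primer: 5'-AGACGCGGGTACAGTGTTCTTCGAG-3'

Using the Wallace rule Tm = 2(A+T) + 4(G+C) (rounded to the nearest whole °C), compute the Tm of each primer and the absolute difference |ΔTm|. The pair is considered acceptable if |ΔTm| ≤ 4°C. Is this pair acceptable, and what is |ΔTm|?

Forward: A=5 T=6 G=9 C=3 → Tm = 2·11 + 4·12 = 70°C.
Reverse: A=5 T=6 G=9 C=5 → Tm = 2·11 + 4·14 = 78°C.
|ΔTm| = |70 − 78| = 8°C, > 4°C.

|ΔTm| = 8°C; the pair is not acceptable.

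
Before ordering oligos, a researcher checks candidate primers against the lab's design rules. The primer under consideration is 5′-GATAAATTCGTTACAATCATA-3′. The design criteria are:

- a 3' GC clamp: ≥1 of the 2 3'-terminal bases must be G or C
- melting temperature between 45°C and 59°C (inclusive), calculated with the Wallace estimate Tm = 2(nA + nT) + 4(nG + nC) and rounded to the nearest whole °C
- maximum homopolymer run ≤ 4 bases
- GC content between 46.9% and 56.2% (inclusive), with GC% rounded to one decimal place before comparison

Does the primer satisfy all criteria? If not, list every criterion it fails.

Fails: GC clamp, GC content.

Base counts: A=9, T=7, G=2, C=3 (length 21).
GC clamp: 3' end TA has 0 G/C, need ≥1 ✗
Tm: Tm = 2·16 + 4·5 = 52°C ✓
homopolymer run: longest run = 3 ✓
GC content: GC 5/21 = 23.8%, outside 46.9–56.2% ✗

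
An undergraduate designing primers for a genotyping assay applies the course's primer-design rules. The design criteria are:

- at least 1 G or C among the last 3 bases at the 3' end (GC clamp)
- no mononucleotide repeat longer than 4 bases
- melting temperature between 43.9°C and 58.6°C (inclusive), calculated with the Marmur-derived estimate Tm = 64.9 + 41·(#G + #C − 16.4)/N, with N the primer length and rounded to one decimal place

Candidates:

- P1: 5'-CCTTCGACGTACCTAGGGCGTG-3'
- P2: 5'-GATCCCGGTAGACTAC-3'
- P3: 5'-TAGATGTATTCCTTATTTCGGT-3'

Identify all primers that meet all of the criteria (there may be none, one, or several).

P1 (22 nt, A=3 T=5 G=7 C=7): 3' end GTG has 2 G/C ✓; longest run = 3 ✓; Tm = 64.9 + 41·(14 − 16.4)/22 = 60.4°C, outside 43.9–58.6°C ✗ — fails.
P2 (16 nt, A=4 T=3 G=4 C=5): 3' end TAC has 1 G/C ✓; longest run = 3 ✓; Tm = 64.9 + 41·(9 − 16.4)/16 = 45.9°C ✓ — passes.
P3 (22 nt, A=4 T=11 G=4 C=3): 3' end GGT has 2 G/C ✓; longest run = 3 ✓; Tm = 64.9 + 41·(7 − 16.4)/22 = 47.4°C ✓ — passes.

P2 and P3.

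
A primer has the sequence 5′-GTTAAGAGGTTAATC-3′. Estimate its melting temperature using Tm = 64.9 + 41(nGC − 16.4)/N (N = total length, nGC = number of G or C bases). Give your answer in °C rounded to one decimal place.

Base counts: A=5, T=5, G=4, C=1; G+C = 5, N = 15.
Tm = 64.9 + 41·(5 − 16.4)/15 = 64.9 + -467.40/15 = 33.7°C.

33.7°C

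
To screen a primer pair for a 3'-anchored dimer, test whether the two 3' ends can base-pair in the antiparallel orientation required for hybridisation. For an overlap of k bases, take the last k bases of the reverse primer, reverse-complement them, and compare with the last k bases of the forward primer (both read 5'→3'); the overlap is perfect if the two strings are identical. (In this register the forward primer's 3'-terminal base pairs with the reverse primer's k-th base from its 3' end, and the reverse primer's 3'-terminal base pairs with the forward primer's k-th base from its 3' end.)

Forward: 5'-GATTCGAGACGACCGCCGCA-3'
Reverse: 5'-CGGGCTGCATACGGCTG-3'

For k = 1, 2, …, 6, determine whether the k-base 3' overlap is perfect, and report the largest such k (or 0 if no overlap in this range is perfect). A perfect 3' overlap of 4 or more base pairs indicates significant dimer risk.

Longest perfect overlap: 2 complementary base pairs; below the dimer-risk threshold (threshold 4).

Last 6 bases (5'→3') — forward …GCCGCA, reverse …CGGCTG.
Reverse complement of the reverse primer's last 6 bases: CAGCCG; its first k bases are the reverse complement of the reverse primer's last k bases, so a perfect k-base overlap needs the forward primer's last k bases to equal them.
Comparing (forward last k vs required): k=1: A vs C ✗; k=2: CA vs CA ✓; k=3: GCA vs CAG ✗; k=4: CGCA vs CAGC ✗; k=5: CCGCA vs CAGCC ✗; k=6: GCCGCA vs CAGCCG ✗.
Only k = 2 is perfect, so the longest perfect 3' overlap is 2.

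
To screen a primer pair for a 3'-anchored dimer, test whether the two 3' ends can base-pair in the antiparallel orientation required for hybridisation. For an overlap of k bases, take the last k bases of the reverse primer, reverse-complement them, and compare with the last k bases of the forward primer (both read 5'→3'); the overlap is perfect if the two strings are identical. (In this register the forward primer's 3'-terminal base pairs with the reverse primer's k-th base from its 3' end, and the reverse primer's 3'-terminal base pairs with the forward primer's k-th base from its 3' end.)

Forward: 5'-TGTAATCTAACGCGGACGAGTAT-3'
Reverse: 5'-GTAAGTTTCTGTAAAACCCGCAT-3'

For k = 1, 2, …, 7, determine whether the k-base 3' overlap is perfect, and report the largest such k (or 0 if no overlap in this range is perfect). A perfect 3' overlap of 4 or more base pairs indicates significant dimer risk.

Last 7 bases (5'→3') — forward …CGAGTAT, reverse …CCCGCAT.
Reverse complement of the reverse primer's last 7 bases: ATGCGGG; its first k bases are the reverse complement of the reverse primer's last k bases, so a perfect k-base overlap needs the forward primer's last k bases to equal them.
Comparing (forward last k vs required): k=1: T vs A ✗; k=2: AT vs AT ✓; k=3: TAT vs ATG ✗; k=4: GTAT vs ATGC ✗; k=5: AGTAT vs ATGCG ✗; k=6: GAGTAT vs ATGCGG ✗; k=7: CGAGTAT vs ATGCGGG ✗.
Only k = 2 is perfect, so the longest perfect 3' overlap is 2.

Longest perfect overlap: 2 complementary base pairs; below the dimer-risk threshold (threshold 4).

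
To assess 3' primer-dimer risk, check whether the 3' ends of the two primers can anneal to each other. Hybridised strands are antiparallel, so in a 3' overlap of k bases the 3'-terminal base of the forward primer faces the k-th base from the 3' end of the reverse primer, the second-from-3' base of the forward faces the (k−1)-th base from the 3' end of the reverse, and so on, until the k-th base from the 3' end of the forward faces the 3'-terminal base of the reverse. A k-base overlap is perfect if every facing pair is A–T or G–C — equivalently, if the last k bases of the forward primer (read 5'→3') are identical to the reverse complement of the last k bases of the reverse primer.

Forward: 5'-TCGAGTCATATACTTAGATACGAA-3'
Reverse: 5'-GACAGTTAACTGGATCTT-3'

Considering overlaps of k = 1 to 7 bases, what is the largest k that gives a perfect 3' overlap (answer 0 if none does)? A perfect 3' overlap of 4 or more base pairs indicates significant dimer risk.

Longest perfect overlap: 2 complementary base pairs; below the dimer-risk threshold (threshold 4).

Last 7 bases (5'→3') — forward …ATACGAA, reverse …GGATCTT.
Reverse complement of the reverse primer's last 7 bases: AAGATCC; its first k bases are the reverse complement of the reverse primer's last k bases, so a perfect k-base overlap needs the forward primer's last k bases to equal them.
Comparing (forward last k vs required): k=1: A vs A ✓; k=2: AA vs AA ✓; k=3: GAA vs AAG ✗; k=4: CGAA vs AAGA ✗; k=5: ACGAA vs AAGAT ✗; k=6: TACGAA vs AAGATC ✗; k=7: ATACGAA vs AAGATCC ✗.
Perfect overlaps at k = 1, 2; the largest is 2.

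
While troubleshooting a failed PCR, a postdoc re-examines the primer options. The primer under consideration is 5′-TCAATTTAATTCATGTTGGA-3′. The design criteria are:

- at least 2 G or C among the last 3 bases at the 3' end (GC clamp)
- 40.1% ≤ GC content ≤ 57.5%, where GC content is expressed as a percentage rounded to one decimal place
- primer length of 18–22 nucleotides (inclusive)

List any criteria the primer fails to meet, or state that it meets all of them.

Fails: GC content.

Base counts: A=6, T=9, G=3, C=2 (length 20).
GC clamp: 3' end GGA has 2 G/C ✓
GC content: GC 5/20 = 25.0%, outside 40.1–57.5% ✗
length: length 20 ✓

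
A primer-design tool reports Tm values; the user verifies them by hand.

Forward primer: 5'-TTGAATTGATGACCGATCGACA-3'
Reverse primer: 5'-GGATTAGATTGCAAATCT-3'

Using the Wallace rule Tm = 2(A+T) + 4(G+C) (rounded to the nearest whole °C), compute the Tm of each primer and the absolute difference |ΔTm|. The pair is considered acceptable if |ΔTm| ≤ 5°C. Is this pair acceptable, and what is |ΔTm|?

Forward: A=7 T=6 G=5 C=4 → Tm = 2·13 + 4·9 = 62°C.
Reverse: A=6 T=6 G=4 C=2 → Tm = 2·12 + 4·6 = 48°C.
|ΔTm| = |62 − 48| = 14°C, > 5°C.

|ΔTm| = 14°C; the pair is not acceptable.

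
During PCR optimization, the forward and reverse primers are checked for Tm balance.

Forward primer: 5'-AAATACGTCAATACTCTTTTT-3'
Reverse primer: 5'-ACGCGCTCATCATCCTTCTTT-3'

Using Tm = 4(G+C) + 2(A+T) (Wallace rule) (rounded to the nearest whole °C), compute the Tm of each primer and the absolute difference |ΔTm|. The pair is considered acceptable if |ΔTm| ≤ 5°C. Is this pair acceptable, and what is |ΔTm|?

Forward: A=7 T=9 G=1 C=4 → Tm = 2·16 + 4·5 = 52°C.
Reverse: A=3 T=8 G=2 C=8 → Tm = 2·11 + 4·10 = 62°C.
|ΔTm| = |52 − 62| = 10°C, > 5°C.

|ΔTm| = 10°C; the pair is not acceptable.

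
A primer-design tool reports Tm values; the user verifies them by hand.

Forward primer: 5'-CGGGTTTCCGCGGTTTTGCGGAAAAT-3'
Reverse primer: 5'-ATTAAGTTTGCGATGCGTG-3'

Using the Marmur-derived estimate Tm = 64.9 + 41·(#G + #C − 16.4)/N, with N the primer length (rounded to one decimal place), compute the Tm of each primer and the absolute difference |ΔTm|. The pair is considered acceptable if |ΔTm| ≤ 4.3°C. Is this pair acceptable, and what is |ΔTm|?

|ΔTm| = 14.3°C; the pair is not acceptable.

Forward: G+C = 14, N = 26 → Tm = 64.9 + 41·(14 − 16.4)/26 = 61.1°C.
Reverse: G+C = 8, N = 19 → Tm = 64.9 + 41·(8 − 16.4)/19 = 46.8°C.
|ΔTm| = |61.1 − 46.8| = 14.3°C, > 4.3°C.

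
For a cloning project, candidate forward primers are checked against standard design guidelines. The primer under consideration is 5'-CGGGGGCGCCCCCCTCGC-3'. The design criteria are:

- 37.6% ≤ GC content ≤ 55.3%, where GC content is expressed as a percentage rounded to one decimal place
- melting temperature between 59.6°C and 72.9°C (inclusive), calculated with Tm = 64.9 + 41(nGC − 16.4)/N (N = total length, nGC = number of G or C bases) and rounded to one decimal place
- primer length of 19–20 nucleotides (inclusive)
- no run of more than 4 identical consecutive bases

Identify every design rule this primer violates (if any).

Fails: GC content, length, homopolymer run.

Base counts: A=0, T=1, G=7, C=10 (length 18).
GC content: GC 17/18 = 94.4%, outside 37.6–55.3% ✗
Tm: Tm = 64.9 + 41·(17 − 16.4)/18 = 66.3°C ✓
length: length 18, outside 19–20 ✗
homopolymer run: longest run = 6, exceeds 4 ✗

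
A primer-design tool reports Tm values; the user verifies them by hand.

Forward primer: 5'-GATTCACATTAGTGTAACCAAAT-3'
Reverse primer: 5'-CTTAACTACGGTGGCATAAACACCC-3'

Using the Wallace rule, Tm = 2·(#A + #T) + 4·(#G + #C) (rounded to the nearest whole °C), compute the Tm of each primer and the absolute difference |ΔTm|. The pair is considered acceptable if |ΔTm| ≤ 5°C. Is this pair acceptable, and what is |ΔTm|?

|ΔTm| = 14°C; the pair is not acceptable.

Forward: A=9 T=7 G=3 C=4 → Tm = 2·16 + 4·7 = 60°C.
Reverse: A=8 T=5 G=4 C=8 → Tm = 2·13 + 4·12 = 74°C.
|ΔTm| = |60 − 74| = 14°C, > 5°C.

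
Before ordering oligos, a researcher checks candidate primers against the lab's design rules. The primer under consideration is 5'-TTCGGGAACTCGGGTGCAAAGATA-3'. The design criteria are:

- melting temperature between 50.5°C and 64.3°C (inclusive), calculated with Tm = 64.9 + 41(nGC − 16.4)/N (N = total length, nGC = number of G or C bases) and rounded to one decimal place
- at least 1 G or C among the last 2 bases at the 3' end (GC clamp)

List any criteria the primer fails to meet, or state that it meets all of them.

Base counts: A=7, T=5, G=8, C=4 (length 24).
Tm: Tm = 64.9 + 41·(12 − 16.4)/24 = 57.4°C ✓
GC clamp: 3' end TA has 0 G/C, need ≥1 ✗

Fails: GC clamp.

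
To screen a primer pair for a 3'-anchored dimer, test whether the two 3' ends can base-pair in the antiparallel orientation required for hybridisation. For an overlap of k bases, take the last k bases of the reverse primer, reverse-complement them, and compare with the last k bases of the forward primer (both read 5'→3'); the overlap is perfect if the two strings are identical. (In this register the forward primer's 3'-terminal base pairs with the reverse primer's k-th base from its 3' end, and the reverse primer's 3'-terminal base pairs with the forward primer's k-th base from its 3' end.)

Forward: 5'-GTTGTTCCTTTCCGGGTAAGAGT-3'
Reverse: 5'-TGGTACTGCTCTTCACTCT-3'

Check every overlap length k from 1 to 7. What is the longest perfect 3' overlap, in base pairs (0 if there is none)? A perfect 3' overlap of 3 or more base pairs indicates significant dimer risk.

Last 7 bases (5'→3') — forward …TAAGAGT, reverse …TCACTCT.
Reverse complement of the reverse primer's last 7 bases: AGAGTGA; its first k bases are the reverse complement of the reverse primer's last k bases, so a perfect k-base overlap needs the forward primer's last k bases to equal them.
Comparing (forward last k vs required): k=1: T vs A ✗; k=2: GT vs AG ✗; k=3: AGT vs AGA ✗; k=4: GAGT vs AGAG ✗; k=5: AGAGT vs AGAGT ✓; k=6: AAGAGT vs AGAGTG ✗; k=7: TAAGAGT vs AGAGTGA ✗.
Only k = 5 is perfect, so the longest perfect 3' overlap is 5.

Longest perfect overlap: 5 complementary base pairs; significant dimer risk (threshold 3).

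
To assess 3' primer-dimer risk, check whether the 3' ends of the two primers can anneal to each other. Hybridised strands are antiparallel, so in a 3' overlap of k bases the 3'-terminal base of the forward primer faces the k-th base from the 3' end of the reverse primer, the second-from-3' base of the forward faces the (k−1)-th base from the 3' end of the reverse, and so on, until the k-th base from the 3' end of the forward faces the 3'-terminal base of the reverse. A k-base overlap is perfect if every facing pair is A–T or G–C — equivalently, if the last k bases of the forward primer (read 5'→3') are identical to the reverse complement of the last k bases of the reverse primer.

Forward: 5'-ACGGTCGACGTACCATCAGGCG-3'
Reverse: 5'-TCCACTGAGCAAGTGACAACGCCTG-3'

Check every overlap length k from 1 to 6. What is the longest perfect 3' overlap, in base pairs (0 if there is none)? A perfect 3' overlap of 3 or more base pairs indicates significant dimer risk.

Last 6 bases (5'→3') — forward …CAGGCG, reverse …CGCCTG.
Reverse complement of the reverse primer's last 6 bases: CAGGCG; its first k bases are the reverse complement of the reverse primer's last k bases, so a perfect k-base overlap needs the forward primer's last k bases to equal them.
Comparing (forward last k vs required): k=1: G vs C ✗; k=2: CG vs CA ✗; k=3: GCG vs CAG ✗; k=4: GGCG vs CAGG ✗; k=5: AGGCG vs CAGGC ✗; k=6: CAGGCG vs CAGGCG ✓.
Only k = 6 is perfect, so the longest perfect 3' overlap is 6.

Longest perfect overlap: 6 complementary base pairs; significant dimer risk (threshold 3).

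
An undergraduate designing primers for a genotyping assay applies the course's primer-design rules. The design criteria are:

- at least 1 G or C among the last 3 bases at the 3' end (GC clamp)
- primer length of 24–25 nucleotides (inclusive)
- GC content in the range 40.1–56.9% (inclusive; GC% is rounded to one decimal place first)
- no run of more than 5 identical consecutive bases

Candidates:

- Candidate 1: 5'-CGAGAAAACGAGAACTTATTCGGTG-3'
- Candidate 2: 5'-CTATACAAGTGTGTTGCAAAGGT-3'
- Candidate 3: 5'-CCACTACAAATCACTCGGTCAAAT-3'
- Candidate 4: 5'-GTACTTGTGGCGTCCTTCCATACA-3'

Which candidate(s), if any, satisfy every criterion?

Candidate 1 (25 nt, A=9 T=5 G=7 C=4): 3' end GTG has 2 G/C ✓; length 25 ✓; GC 11/25 = 44.0% ✓; longest run = 4 ✓ — passes.
Candidate 2 (23 nt, A=7 T=7 G=6 C=3): 3' end GGT has 2 G/C ✓; length 23, outside 24–25 ✗; GC 9/23 = 39.1%, outside 40.1–56.9% ✗; longest run = 3 ✓ — fails.
Candidate 3 (24 nt, A=9 T=5 G=2 C=8): 3' end AAT has 0 G/C, need ≥1 ✗; length 24 ✓; GC 10/24 = 41.7% ✓; longest run = 3 ✓ — fails.
Candidate 4 (24 nt, A=4 T=8 G=5 C=7): 3' end ACA has 1 G/C ✓; length 24 ✓; GC 12/24 = 50.0% ✓; longest run = 2 ✓ — passes.

Candidate 1 and Candidate 4.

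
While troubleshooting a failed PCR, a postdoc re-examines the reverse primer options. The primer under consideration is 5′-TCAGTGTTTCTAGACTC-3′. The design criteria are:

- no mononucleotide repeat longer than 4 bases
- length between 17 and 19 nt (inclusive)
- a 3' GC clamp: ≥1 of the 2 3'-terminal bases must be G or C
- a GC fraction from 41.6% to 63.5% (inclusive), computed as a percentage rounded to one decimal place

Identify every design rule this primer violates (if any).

Fails: GC content.

Base counts: A=3, T=7, G=3, C=4 (length 17).
homopolymer run: longest run = 3 ✓
length: length 17 ✓
GC clamp: 3' end TC has 1 G/C ✓
GC content: GC 7/17 = 41.2%, outside 41.6–63.5% ✗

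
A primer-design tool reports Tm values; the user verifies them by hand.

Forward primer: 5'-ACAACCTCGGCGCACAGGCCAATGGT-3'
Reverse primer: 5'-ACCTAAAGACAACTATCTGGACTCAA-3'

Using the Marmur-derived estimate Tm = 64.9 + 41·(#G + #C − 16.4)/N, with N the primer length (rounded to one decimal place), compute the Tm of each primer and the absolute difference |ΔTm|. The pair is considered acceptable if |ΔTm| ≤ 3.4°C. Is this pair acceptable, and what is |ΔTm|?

|ΔTm| = 9.5°C; the pair is not acceptable.

Forward: G+C = 16, N = 26 → Tm = 64.9 + 41·(16 − 16.4)/26 = 64.3°C.
Reverse: G+C = 10, N = 26 → Tm = 64.9 + 41·(10 − 16.4)/26 = 54.8°C.
|ΔTm| = |64.3 − 54.8| = 9.5°C, > 3.4°C.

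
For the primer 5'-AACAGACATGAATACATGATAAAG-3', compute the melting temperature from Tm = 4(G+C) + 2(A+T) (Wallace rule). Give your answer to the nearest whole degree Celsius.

62°C

Base counts: A=13, T=4, G=4, C=3 (length 24).
Tm = 2·(13+4) + 4·(4+3) = 2·17 + 4·7 = 34 + 28 = 62°C.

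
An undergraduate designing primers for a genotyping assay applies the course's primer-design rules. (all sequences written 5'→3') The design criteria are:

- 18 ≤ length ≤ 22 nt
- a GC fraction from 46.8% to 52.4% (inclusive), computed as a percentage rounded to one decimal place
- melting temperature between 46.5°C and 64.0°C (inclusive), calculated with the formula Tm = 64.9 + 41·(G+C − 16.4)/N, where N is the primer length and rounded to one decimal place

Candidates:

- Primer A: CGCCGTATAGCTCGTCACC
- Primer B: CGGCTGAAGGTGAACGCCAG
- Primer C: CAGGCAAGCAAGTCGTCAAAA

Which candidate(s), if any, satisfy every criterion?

Primer C only.

Primer A (19 nt, A=3 T=4 G=4 C=8): length 19 ✓; GC 12/19 = 63.2%, outside 46.8–52.4% ✗; Tm = 64.9 + 41·(12 − 16.4)/19 = 55.4°C ✓ — fails.
Primer B (20 nt, A=5 T=2 G=8 C=5): length 20 ✓; GC 13/20 = 65.0%, outside 46.8–52.4% ✗; Tm = 64.9 + 41·(13 − 16.4)/20 = 57.9°C ✓ — fails.
Primer C (21 nt, A=9 T=2 G=5 C=5): length 21 ✓; GC 10/21 = 47.6% ✓; Tm = 64.9 + 41·(10 − 16.4)/21 = 52.4°C ✓ — passes.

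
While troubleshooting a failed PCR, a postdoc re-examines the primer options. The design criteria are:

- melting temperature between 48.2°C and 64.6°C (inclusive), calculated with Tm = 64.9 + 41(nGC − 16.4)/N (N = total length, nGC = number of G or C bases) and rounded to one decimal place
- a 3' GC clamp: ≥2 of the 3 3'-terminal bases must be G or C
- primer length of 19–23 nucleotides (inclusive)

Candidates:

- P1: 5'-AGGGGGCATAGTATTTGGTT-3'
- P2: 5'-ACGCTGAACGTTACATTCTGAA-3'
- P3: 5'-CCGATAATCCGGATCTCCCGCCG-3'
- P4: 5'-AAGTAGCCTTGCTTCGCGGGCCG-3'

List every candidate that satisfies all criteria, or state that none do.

P1 (20 nt, A=4 T=7 G=8 C=1): Tm = 64.9 + 41·(9 − 16.4)/20 = 49.7°C ✓; 3' end GTT has 1 G/C, need ≥2 ✗; length 20 ✓ — fails.
P2 (22 nt, A=7 T=6 G=4 C=5): Tm = 64.9 + 41·(9 − 16.4)/22 = 51.1°C ✓; 3' end GAA has 1 G/C, need ≥2 ✗; length 22 ✓ — fails.
P3 (23 nt, A=4 T=4 G=5 C=10): Tm = 64.9 + 41·(15 − 16.4)/23 = 62.4°C ✓; 3' end CCG has 3 G/C ✓; length 23 ✓ — passes.
P4 (23 nt, A=3 T=5 G=8 C=7): Tm = 64.9 + 41·(15 − 16.4)/23 = 62.4°C ✓; 3' end CCG has 3 G/C ✓; length 23 ✓ — passes.

P3 and P4.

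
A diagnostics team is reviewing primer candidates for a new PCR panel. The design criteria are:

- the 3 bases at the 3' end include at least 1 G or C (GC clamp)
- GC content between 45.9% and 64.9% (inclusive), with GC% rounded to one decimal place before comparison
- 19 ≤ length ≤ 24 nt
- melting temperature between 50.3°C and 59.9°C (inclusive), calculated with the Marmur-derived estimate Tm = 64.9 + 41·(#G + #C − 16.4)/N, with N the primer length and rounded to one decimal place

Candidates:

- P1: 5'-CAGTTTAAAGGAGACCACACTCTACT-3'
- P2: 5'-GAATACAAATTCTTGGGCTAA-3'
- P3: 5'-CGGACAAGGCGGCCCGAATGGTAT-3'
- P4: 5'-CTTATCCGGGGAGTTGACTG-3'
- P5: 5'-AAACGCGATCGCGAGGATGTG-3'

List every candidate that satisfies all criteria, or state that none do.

P4 and P5.

P1 (26 nt, A=9 T=6 G=4 C=7): 3' end ACT has 1 G/C ✓; GC 11/26 = 42.3%, outside 45.9–64.9% ✗; length 26, outside 19–24 ✗; Tm = 64.9 + 41·(11 − 16.4)/26 = 56.4°C ✓ — fails.
P2 (21 nt, A=8 T=6 G=4 C=3): 3' end TAA has 0 G/C, need ≥1 ✗; GC 7/21 = 33.3%, outside 45.9–64.9% ✗; length 21 ✓; Tm = 64.9 + 41·(7 − 16.4)/21 = 46.5°C, outside 50.3–59.9°C ✗ — fails.
P3 (24 nt, A=6 T=3 G=9 C=6): 3' end TAT has 0 G/C, need ≥1 ✗; GC 15/24 = 62.5% ✓; length 24 ✓; Tm = 64.9 + 41·(15 − 16.4)/24 = 62.5°C, outside 50.3–59.9°C ✗ — fails.
P4 (20 nt, A=3 T=6 G=7 C=4): 3' end CTG has 2 G/C ✓; GC 11/20 = 55.0% ✓; length 20 ✓; Tm = 64.9 + 41·(11 − 16.4)/20 = 53.8°C ✓ — passes.
P5 (21 nt, A=6 T=3 G=8 C=4): 3' end GTG has 2 G/C ✓; GC 12/21 = 57.1% ✓; length 21 ✓; Tm = 64.9 + 41·(12 − 16.4)/21 = 56.3°C ✓ — passes.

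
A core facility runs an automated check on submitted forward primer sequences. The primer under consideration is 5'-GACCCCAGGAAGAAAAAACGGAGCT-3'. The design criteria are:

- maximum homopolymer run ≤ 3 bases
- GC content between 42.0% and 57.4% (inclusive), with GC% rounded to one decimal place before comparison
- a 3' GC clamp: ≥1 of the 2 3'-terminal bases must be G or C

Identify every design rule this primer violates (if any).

Base counts: A=11, T=1, G=7, C=6 (length 25).
homopolymer run: longest run = 6, exceeds 3 ✗
GC content: GC 13/25 = 52.0% ✓
GC clamp: 3' end CT has 1 G/C ✓

Fails: homopolymer run.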